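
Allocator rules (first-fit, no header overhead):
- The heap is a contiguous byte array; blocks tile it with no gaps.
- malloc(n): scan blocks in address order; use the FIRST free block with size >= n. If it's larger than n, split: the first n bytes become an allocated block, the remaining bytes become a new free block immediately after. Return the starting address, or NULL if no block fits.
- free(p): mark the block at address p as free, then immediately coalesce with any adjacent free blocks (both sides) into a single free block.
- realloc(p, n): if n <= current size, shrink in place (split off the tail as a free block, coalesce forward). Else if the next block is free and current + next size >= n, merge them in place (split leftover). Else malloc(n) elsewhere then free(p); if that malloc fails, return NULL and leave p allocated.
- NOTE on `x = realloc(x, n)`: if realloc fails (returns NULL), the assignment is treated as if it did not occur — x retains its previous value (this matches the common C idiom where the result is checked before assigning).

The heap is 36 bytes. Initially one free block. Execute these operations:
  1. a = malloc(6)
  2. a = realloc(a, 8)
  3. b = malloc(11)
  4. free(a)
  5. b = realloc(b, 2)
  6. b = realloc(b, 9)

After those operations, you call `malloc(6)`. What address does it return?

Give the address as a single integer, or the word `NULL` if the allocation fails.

Op 1: a = malloc(6) -> a = 0; heap: [0-5 ALLOC][6-35 FREE]
Op 2: a = realloc(a, 8) -> a = 0; heap: [0-7 ALLOC][8-35 FREE]
Op 3: b = malloc(11) -> b = 8; heap: [0-7 ALLOC][8-18 ALLOC][19-35 FREE]
Op 4: free(a) -> (freed a); heap: [0-7 FREE][8-18 ALLOC][19-35 FREE]
Op 5: b = realloc(b, 2) -> b = 8; heap: [0-7 FREE][8-9 ALLOC][10-35 FREE]
Op 6: b = realloc(b, 9) -> b = 8; heap: [0-7 FREE][8-16 ALLOC][17-35 FREE]
malloc(6): first-fit scan over [0-7 FREE][8-16 ALLOC][17-35 FREE] -> 0

Answer: 0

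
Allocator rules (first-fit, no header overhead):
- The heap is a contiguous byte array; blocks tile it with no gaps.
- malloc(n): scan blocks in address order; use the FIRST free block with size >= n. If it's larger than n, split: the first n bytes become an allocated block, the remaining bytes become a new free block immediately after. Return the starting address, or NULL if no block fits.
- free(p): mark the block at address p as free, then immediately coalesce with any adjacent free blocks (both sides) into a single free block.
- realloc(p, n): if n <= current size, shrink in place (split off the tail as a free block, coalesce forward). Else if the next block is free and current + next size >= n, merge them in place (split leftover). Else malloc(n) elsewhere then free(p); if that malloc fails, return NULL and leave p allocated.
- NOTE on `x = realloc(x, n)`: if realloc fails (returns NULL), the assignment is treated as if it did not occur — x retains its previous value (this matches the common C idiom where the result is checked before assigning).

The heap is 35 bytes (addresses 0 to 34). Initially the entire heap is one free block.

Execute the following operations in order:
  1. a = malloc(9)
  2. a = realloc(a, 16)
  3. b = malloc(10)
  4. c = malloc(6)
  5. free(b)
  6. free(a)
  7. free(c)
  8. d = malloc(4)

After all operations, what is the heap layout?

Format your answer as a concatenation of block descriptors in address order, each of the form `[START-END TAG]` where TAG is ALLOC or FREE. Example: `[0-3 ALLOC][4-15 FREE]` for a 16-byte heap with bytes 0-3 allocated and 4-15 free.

Op 1: a = malloc(9) -> a = 0; heap: [0-8 ALLOC][9-34 FREE]
Op 2: a = realloc(a, 16) -> a = 0; heap: [0-15 ALLOC][16-34 FREE]
Op 3: b = malloc(10) -> b = 16; heap: [0-15 ALLOC][16-25 ALLOC][26-34 FREE]
Op 4: c = malloc(6) -> c = 26; heap: [0-15 ALLOC][16-25 ALLOC][26-31 ALLOC][32-34 FREE]
Op 5: free(b) -> (freed b); heap: [0-15 ALLOC][16-25 FREE][26-31 ALLOC][32-34 FREE]
Op 6: free(a) -> (freed a); heap: [0-25 FREE][26-31 ALLOC][32-34 FREE]
Op 7: free(c) -> (freed c); heap: [0-34 FREE]
Op 8: d = malloc(4) -> d = 0; heap: [0-3 ALLOC][4-34 FREE]

Answer: [0-3 ALLOC][4-34 FREE]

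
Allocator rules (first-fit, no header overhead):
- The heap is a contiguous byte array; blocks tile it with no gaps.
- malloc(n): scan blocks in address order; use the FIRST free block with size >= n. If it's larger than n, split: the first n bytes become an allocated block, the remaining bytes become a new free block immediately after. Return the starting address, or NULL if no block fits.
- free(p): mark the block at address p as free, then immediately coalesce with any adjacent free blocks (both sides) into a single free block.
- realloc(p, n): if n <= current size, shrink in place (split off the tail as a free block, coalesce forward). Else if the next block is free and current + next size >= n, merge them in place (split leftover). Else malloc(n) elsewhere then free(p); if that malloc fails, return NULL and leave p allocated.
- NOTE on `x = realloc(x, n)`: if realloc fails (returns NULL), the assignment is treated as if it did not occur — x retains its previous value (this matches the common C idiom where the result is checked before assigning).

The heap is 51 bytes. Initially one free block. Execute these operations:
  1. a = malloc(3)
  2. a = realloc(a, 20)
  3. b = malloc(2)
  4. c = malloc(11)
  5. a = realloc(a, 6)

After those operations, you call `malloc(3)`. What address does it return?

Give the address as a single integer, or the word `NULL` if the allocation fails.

Op 1: a = malloc(3) -> a = 0; heap: [0-2 ALLOC][3-50 FREE]
Op 2: a = realloc(a, 20) -> a = 0; heap: [0-19 ALLOC][20-50 FREE]
Op 3: b = malloc(2) -> b = 20; heap: [0-19 ALLOC][20-21 ALLOC][22-50 FREE]
Op 4: c = malloc(11) -> c = 22; heap: [0-19 ALLOC][20-21 ALLOC][22-32 ALLOC][33-50 FREE]
Op 5: a = realloc(a, 6) -> a = 0; heap: [0-5 ALLOC][6-19 FREE][20-21 ALLOC][22-32 ALLOC][33-50 FREE]
malloc(3): first-fit scan over [0-5 ALLOC][6-19 FREE][20-21 ALLOC][22-32 ALLOC][33-50 FREE] -> 6

Answer: 6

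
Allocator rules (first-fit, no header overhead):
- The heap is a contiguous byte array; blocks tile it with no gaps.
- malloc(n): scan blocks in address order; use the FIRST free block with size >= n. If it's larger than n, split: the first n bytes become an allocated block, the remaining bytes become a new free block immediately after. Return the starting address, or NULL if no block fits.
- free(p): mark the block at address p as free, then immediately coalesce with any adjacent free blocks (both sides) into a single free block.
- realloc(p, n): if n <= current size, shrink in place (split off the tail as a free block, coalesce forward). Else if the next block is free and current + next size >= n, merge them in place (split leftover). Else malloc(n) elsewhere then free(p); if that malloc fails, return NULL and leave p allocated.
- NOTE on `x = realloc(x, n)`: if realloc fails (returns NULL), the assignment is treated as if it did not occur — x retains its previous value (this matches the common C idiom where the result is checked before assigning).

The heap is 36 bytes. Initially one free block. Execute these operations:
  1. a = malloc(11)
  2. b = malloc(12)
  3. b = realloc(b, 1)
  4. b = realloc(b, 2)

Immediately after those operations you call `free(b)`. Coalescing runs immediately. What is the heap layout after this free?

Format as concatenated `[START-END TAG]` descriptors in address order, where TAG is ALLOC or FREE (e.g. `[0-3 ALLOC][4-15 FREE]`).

Op 1: a = malloc(11) -> a = 0; heap: [0-10 ALLOC][11-35 FREE]
Op 2: b = malloc(12) -> b = 11; heap: [0-10 ALLOC][11-22 ALLOC][23-35 FREE]
Op 3: b = realloc(b, 1) -> b = 11; heap: [0-10 ALLOC][11-11 ALLOC][12-35 FREE]
Op 4: b = realloc(b, 2) -> b = 11; heap: [0-10 ALLOC][11-12 ALLOC][13-35 FREE]
free(b): b = 11 -> block [11-12 ALLOC]; mark free, coalesce with adjacent free neighbors -> [0-10 ALLOC][11-35 FREE]

Answer: [0-10 ALLOC][11-35 FREE]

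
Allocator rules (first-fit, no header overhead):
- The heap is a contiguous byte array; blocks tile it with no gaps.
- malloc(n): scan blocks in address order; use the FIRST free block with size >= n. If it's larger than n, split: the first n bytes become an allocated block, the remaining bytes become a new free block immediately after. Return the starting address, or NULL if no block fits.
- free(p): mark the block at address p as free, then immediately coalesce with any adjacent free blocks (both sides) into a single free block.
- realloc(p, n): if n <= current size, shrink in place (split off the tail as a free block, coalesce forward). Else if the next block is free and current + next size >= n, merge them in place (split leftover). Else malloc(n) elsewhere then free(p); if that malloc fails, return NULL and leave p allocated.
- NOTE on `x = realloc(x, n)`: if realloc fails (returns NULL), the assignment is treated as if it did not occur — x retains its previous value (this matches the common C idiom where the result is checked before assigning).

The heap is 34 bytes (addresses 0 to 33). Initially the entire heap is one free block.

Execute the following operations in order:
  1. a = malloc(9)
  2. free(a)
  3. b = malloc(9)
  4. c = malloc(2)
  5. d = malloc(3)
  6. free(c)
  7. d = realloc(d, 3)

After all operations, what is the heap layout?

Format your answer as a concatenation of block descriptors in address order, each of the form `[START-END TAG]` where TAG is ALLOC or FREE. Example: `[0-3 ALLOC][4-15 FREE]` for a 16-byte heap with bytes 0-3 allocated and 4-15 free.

Answer: [0-8 ALLOC][9-10 FREE][11-13 ALLOC][14-33 FREE]

Derivation:
Op 1: a = malloc(9) -> a = 0; heap: [0-8 ALLOC][9-33 FREE]
Op 2: free(a) -> (freed a); heap: [0-33 FREE]
Op 3: b = malloc(9) -> b = 0; heap: [0-8 ALLOC][9-33 FREE]
Op 4: c = malloc(2) -> c = 9; heap: [0-8 ALLOC][9-10 ALLOC][11-33 FREE]
Op 5: d = malloc(3) -> d = 11; heap: [0-8 ALLOC][9-10 ALLOC][11-13 ALLOC][14-33 FREE]
Op 6: free(c) -> (freed c); heap: [0-8 ALLOC][9-10 FREE][11-13 ALLOC][14-33 FREE]
Op 7: d = realloc(d, 3) -> d = 11; heap: [0-8 ALLOC][9-10 FREE][11-13 ALLOC][14-33 FREE]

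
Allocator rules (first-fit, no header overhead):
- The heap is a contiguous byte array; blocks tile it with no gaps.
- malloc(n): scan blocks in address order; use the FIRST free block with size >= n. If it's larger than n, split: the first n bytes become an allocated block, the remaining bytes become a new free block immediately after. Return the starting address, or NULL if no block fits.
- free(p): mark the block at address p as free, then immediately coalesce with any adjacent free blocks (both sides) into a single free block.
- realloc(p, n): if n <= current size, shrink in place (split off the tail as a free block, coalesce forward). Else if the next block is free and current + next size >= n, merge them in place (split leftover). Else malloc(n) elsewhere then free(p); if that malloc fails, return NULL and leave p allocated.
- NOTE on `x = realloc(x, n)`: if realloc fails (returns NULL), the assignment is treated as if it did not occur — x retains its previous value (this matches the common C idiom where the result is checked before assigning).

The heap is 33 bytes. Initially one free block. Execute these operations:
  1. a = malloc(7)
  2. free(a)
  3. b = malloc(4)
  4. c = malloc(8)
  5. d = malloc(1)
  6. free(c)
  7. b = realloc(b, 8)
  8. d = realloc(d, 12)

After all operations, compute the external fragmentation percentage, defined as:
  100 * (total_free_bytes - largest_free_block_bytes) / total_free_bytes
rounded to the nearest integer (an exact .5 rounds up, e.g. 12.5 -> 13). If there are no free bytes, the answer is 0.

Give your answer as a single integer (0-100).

Op 1: a = malloc(7) -> a = 0; heap: [0-6 ALLOC][7-32 FREE]
Op 2: free(a) -> (freed a); heap: [0-32 FREE]
Op 3: b = malloc(4) -> b = 0; heap: [0-3 ALLOC][4-32 FREE]
Op 4: c = malloc(8) -> c = 4; heap: [0-3 ALLOC][4-11 ALLOC][12-32 FREE]
Op 5: d = malloc(1) -> d = 12; heap: [0-3 ALLOC][4-11 ALLOC][12-12 ALLOC][13-32 FREE]
Op 6: free(c) -> (freed c); heap: [0-3 ALLOC][4-11 FREE][12-12 ALLOC][13-32 FREE]
Op 7: b = realloc(b, 8) -> b = 0; heap: [0-7 ALLOC][8-11 FREE][12-12 ALLOC][13-32 FREE]
Op 8: d = realloc(d, 12) -> d = 12; heap: [0-7 ALLOC][8-11 FREE][12-23 ALLOC][24-32 FREE]
Free blocks: [4 9] total_free=13 largest=9 -> 100*(13-9)/13 = 400/13 ≈ 30.769 -> rounds to 31

Answer: 31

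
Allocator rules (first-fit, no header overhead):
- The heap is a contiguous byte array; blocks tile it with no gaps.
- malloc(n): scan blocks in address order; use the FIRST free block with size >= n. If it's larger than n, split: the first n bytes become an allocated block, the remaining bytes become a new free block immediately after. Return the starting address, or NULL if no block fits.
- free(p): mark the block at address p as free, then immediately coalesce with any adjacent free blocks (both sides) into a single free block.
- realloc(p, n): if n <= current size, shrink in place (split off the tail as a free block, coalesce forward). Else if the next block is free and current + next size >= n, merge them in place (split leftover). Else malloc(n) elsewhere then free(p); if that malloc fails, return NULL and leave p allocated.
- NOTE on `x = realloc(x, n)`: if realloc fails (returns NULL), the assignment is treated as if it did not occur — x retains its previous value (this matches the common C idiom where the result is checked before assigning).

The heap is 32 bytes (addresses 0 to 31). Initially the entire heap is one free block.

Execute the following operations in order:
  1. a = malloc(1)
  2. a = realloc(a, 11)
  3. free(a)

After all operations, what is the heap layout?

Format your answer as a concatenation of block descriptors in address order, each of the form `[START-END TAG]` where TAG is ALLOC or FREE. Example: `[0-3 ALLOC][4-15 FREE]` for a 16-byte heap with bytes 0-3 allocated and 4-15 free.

Op 1: a = malloc(1) -> a = 0; heap: [0-0 ALLOC][1-31 FREE]
Op 2: a = realloc(a, 11) -> a = 0; heap: [0-10 ALLOC][11-31 FREE]
Op 3: free(a) -> (freed a); heap: [0-31 FREE]

Answer: [0-31 FREE]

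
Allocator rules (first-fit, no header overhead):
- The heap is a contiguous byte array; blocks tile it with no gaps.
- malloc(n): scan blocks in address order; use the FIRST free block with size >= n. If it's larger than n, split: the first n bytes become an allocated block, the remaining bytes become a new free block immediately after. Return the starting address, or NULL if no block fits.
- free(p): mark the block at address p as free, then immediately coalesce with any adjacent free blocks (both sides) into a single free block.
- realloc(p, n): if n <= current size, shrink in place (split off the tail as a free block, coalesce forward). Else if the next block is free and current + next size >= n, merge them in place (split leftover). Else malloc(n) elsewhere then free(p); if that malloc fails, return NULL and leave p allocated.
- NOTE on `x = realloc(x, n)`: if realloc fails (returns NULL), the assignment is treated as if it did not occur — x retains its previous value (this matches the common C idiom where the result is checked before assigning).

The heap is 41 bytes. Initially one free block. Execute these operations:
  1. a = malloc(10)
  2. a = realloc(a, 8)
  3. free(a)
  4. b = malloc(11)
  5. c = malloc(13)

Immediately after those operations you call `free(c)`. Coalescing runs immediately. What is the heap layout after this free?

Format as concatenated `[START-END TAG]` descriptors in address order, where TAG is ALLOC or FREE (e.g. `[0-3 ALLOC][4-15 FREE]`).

Op 1: a = malloc(10) -> a = 0; heap: [0-9 ALLOC][10-40 FREE]
Op 2: a = realloc(a, 8) -> a = 0; heap: [0-7 ALLOC][8-40 FREE]
Op 3: free(a) -> (freed a); heap: [0-40 FREE]
Op 4: b = malloc(11) -> b = 0; heap: [0-10 ALLOC][11-40 FREE]
Op 5: c = malloc(13) -> c = 11; heap: [0-10 ALLOC][11-23 ALLOC][24-40 FREE]
free(c): c = 11 -> block [11-23 ALLOC]; mark free, coalesce with adjacent free neighbors -> [0-10 ALLOC][11-40 FREE]

Answer: [0-10 ALLOC][11-40 FREE]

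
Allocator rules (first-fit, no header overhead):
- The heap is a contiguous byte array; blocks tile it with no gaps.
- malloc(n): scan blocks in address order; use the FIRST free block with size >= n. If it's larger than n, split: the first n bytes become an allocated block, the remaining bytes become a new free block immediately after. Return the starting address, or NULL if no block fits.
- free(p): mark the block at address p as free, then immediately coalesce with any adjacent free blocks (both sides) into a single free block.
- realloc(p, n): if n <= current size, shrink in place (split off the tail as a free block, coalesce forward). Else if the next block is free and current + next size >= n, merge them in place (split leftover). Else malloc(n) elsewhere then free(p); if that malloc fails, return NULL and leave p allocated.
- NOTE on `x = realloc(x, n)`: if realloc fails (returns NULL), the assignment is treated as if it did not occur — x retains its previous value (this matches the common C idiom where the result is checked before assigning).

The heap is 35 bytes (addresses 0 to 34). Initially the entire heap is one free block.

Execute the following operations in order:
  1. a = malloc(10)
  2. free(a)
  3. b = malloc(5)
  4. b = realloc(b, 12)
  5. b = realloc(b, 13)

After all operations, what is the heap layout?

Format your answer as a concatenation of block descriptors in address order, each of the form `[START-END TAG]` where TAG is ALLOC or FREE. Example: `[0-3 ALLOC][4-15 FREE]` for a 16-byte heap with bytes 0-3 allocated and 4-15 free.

Answer: [0-12 ALLOC][13-34 FREE]

Derivation:
Op 1: a = malloc(10) -> a = 0; heap: [0-9 ALLOC][10-34 FREE]
Op 2: free(a) -> (freed a); heap: [0-34 FREE]
Op 3: b = malloc(5) -> b = 0; heap: [0-4 ALLOC][5-34 FREE]
Op 4: b = realloc(b, 12) -> b = 0; heap: [0-11 ALLOC][12-34 FREE]
Op 5: b = realloc(b, 13) -> b = 0; heap: [0-12 ALLOC][13-34 FREE]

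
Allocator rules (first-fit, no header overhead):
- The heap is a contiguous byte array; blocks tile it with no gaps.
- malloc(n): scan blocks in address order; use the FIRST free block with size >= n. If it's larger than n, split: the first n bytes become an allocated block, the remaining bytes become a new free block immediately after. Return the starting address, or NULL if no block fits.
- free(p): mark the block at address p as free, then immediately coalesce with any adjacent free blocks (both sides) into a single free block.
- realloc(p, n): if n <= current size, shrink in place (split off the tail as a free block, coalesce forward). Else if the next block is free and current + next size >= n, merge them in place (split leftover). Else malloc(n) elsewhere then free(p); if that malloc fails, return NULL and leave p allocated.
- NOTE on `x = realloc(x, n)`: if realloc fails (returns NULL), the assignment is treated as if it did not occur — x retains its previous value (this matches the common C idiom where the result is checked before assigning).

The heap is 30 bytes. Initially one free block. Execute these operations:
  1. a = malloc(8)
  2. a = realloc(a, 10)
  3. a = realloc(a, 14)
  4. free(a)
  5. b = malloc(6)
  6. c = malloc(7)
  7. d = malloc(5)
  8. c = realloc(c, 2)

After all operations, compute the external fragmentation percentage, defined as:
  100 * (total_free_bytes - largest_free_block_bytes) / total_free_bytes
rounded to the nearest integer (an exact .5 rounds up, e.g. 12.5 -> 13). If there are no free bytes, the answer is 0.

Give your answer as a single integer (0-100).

Op 1: a = malloc(8) -> a = 0; heap: [0-7 ALLOC][8-29 FREE]
Op 2: a = realloc(a, 10) -> a = 0; heap: [0-9 ALLOC][10-29 FREE]
Op 3: a = realloc(a, 14) -> a = 0; heap: [0-13 ALLOC][14-29 FREE]
Op 4: free(a) -> (freed a); heap: [0-29 FREE]
Op 5: b = malloc(6) -> b = 0; heap: [0-5 ALLOC][6-29 FREE]
Op 6: c = malloc(7) -> c = 6; heap: [0-5 ALLOC][6-12 ALLOC][13-29 FREE]
Op 7: d = malloc(5) -> d = 13; heap: [0-5 ALLOC][6-12 ALLOC][13-17 ALLOC][18-29 FREE]
Op 8: c = realloc(c, 2) -> c = 6; heap: [0-5 ALLOC][6-7 ALLOC][8-12 FREE][13-17 ALLOC][18-29 FREE]
Free blocks: [5 12] total_free=17 largest=12 -> 100*(17-12)/17 = 500/17 ≈ 29.412 -> rounds to 29

Answer: 29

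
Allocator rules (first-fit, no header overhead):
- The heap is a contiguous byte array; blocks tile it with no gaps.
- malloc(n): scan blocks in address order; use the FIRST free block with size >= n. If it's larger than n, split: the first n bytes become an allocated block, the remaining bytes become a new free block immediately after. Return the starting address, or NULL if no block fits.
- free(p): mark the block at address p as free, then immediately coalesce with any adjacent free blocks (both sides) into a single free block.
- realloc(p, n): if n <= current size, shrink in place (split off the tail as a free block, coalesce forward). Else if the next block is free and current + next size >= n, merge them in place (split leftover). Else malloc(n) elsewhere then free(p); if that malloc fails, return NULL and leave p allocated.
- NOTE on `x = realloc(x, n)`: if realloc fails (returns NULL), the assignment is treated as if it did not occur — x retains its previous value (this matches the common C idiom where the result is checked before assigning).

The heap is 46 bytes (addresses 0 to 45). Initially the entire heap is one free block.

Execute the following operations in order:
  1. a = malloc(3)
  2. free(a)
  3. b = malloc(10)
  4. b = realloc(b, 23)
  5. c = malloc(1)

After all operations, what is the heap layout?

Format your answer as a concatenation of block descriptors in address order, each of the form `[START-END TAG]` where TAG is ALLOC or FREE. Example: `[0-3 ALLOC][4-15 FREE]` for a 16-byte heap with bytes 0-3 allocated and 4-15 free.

Op 1: a = malloc(3) -> a = 0; heap: [0-2 ALLOC][3-45 FREE]
Op 2: free(a) -> (freed a); heap: [0-45 FREE]
Op 3: b = malloc(10) -> b = 0; heap: [0-9 ALLOC][10-45 FREE]
Op 4: b = realloc(b, 23) -> b = 0; heap: [0-22 ALLOC][23-45 FREE]
Op 5: c = malloc(1) -> c = 23; heap: [0-22 ALLOC][23-23 ALLOC][24-45 FREE]

Answer: [0-22 ALLOC][23-23 ALLOC][24-45 FREE]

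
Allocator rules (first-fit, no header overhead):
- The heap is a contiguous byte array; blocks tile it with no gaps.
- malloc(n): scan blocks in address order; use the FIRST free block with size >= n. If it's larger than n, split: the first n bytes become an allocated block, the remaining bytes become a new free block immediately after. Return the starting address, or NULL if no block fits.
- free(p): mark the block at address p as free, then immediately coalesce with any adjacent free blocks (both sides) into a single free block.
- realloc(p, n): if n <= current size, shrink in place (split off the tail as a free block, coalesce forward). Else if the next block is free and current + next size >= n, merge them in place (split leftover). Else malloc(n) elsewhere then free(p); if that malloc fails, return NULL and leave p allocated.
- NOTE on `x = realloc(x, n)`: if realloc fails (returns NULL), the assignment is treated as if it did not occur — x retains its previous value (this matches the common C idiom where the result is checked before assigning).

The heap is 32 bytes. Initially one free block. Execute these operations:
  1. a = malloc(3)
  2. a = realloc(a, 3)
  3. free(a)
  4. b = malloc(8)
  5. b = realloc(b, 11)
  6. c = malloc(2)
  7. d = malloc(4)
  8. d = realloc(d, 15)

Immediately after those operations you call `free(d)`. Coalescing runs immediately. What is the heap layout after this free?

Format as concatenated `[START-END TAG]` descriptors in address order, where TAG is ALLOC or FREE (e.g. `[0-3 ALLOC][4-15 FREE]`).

Op 1: a = malloc(3) -> a = 0; heap: [0-2 ALLOC][3-31 FREE]
Op 2: a = realloc(a, 3) -> a = 0; heap: [0-2 ALLOC][3-31 FREE]
Op 3: free(a) -> (freed a); heap: [0-31 FREE]
Op 4: b = malloc(8) -> b = 0; heap: [0-7 ALLOC][8-31 FREE]
Op 5: b = realloc(b, 11) -> b = 0; heap: [0-10 ALLOC][11-31 FREE]
Op 6: c = malloc(2) -> c = 11; heap: [0-10 ALLOC][11-12 ALLOC][13-31 FREE]
Op 7: d = malloc(4) -> d = 13; heap: [0-10 ALLOC][11-12 ALLOC][13-16 ALLOC][17-31 FREE]
Op 8: d = realloc(d, 15) -> d = 13; heap: [0-10 ALLOC][11-12 ALLOC][13-27 ALLOC][28-31 FREE]
free(d): d = 13 -> block [13-27 ALLOC]; mark free, coalesce with adjacent free neighbors -> [0-10 ALLOC][11-12 ALLOC][13-31 FREE]

Answer: [0-10 ALLOC][11-12 ALLOC][13-31 FREE]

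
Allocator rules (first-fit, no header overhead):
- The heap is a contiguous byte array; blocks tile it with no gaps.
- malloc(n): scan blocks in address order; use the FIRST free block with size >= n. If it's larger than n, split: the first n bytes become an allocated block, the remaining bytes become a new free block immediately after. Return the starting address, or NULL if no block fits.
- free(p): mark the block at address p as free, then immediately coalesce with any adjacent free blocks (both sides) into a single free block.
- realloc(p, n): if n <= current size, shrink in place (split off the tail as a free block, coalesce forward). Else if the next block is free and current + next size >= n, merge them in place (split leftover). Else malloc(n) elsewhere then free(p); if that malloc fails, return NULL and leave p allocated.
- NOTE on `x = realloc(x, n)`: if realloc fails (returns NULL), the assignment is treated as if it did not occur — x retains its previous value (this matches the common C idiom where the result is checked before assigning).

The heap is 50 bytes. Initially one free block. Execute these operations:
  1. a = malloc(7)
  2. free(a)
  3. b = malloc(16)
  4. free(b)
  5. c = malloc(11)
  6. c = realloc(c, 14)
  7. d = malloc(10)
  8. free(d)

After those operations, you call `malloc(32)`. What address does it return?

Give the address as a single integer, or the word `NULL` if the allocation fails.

Answer: 14

Derivation:
Op 1: a = malloc(7) -> a = 0; heap: [0-6 ALLOC][7-49 FREE]
Op 2: free(a) -> (freed a); heap: [0-49 FREE]
Op 3: b = malloc(16) -> b = 0; heap: [0-15 ALLOC][16-49 FREE]
Op 4: free(b) -> (freed b); heap: [0-49 FREE]
Op 5: c = malloc(11) -> c = 0; heap: [0-10 ALLOC][11-49 FREE]
Op 6: c = realloc(c, 14) -> c = 0; heap: [0-13 ALLOC][14-49 FREE]
Op 7: d = malloc(10) -> d = 14; heap: [0-13 ALLOC][14-23 ALLOC][24-49 FREE]
Op 8: free(d) -> (freed d); heap: [0-13 ALLOC][14-49 FREE]
malloc(32): first-fit scan over [0-13 ALLOC][14-49 FREE] -> 14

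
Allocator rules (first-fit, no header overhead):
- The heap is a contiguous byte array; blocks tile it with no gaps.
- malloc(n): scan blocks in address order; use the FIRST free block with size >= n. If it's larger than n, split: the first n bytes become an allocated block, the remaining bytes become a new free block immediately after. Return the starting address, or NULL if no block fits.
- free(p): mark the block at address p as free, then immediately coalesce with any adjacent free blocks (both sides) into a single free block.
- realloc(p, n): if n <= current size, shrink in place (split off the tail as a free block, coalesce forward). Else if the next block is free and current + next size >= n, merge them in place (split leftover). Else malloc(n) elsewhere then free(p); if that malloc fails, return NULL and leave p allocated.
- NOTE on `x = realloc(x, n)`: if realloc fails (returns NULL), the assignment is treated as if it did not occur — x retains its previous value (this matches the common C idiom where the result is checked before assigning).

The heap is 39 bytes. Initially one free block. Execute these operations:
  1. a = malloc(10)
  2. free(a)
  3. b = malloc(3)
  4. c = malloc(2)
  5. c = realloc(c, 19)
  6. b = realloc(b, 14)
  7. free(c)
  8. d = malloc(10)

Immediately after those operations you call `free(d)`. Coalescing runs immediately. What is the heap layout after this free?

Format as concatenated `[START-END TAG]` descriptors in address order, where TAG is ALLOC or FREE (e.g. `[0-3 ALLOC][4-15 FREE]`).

Op 1: a = malloc(10) -> a = 0; heap: [0-9 ALLOC][10-38 FREE]
Op 2: free(a) -> (freed a); heap: [0-38 FREE]
Op 3: b = malloc(3) -> b = 0; heap: [0-2 ALLOC][3-38 FREE]
Op 4: c = malloc(2) -> c = 3; heap: [0-2 ALLOC][3-4 ALLOC][5-38 FREE]
Op 5: c = realloc(c, 19) -> c = 3; heap: [0-2 ALLOC][3-21 ALLOC][22-38 FREE]
Op 6: b = realloc(b, 14) -> b = 22; heap: [0-2 FREE][3-21 ALLOC][22-35 ALLOC][36-38 FREE]
Op 7: free(c) -> (freed c); heap: [0-21 FREE][22-35 ALLOC][36-38 FREE]
Op 8: d = malloc(10) -> d = 0; heap: [0-9 ALLOC][10-21 FREE][22-35 ALLOC][36-38 FREE]
free(d): d = 0 -> block [0-9 ALLOC]; mark free, coalesce with adjacent free neighbors -> [0-21 FREE][22-35 ALLOC][36-38 FREE]

Answer: [0-21 FREE][22-35 ALLOC][36-38 FREE]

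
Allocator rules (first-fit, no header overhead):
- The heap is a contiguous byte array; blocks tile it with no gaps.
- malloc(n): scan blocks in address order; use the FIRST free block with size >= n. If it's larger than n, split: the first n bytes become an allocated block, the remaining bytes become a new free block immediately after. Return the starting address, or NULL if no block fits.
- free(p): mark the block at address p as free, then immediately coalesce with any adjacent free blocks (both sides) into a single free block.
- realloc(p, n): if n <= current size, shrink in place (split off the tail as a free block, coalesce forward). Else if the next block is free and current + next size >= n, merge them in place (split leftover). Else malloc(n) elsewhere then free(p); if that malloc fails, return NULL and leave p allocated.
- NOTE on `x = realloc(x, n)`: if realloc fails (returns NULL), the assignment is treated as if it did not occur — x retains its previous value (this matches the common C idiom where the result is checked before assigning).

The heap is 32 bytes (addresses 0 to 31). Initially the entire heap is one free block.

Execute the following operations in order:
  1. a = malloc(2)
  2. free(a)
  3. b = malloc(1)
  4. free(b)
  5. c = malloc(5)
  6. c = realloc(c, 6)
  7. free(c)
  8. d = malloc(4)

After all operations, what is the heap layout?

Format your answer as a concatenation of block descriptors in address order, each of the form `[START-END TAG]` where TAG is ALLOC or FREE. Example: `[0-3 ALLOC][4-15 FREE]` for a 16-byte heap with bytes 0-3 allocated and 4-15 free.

Answer: [0-3 ALLOC][4-31 FREE]

Derivation:
Op 1: a = malloc(2) -> a = 0; heap: [0-1 ALLOC][2-31 FREE]
Op 2: free(a) -> (freed a); heap: [0-31 FREE]
Op 3: b = malloc(1) -> b = 0; heap: [0-0 ALLOC][1-31 FREE]
Op 4: free(b) -> (freed b); heap: [0-31 FREE]
Op 5: c = malloc(5) -> c = 0; heap: [0-4 ALLOC][5-31 FREE]
Op 6: c = realloc(c, 6) -> c = 0; heap: [0-5 ALLOC][6-31 FREE]
Op 7: free(c) -> (freed c); heap: [0-31 FREE]
Op 8: d = malloc(4) -> d = 0; heap: [0-3 ALLOC][4-31 FREE]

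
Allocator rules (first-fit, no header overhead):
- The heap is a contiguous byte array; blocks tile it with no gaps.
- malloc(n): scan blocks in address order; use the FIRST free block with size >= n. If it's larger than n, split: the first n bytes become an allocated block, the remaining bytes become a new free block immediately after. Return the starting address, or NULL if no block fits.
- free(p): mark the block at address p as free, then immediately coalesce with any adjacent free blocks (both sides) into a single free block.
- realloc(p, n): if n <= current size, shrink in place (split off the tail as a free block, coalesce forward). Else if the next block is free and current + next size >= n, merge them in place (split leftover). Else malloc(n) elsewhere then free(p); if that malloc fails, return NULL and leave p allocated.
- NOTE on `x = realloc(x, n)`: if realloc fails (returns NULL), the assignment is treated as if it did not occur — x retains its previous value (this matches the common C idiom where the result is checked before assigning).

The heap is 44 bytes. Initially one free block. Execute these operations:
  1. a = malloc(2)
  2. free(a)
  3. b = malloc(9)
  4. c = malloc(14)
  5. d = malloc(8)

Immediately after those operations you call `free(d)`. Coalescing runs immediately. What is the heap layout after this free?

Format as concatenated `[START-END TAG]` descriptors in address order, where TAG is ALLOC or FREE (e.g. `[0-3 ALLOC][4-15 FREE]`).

Answer: [0-8 ALLOC][9-22 ALLOC][23-43 FREE]

Derivation:
Op 1: a = malloc(2) -> a = 0; heap: [0-1 ALLOC][2-43 FREE]
Op 2: free(a) -> (freed a); heap: [0-43 FREE]
Op 3: b = malloc(9) -> b = 0; heap: [0-8 ALLOC][9-43 FREE]
Op 4: c = malloc(14) -> c = 9; heap: [0-8 ALLOC][9-22 ALLOC][23-43 FREE]
Op 5: d = malloc(8) -> d = 23; heap: [0-8 ALLOC][9-22 ALLOC][23-30 ALLOC][31-43 FREE]
free(d): d = 23 -> block [23-30 ALLOC]; mark free, coalesce with adjacent free neighbors -> [0-8 ALLOC][9-22 ALLOC][23-43 FREE]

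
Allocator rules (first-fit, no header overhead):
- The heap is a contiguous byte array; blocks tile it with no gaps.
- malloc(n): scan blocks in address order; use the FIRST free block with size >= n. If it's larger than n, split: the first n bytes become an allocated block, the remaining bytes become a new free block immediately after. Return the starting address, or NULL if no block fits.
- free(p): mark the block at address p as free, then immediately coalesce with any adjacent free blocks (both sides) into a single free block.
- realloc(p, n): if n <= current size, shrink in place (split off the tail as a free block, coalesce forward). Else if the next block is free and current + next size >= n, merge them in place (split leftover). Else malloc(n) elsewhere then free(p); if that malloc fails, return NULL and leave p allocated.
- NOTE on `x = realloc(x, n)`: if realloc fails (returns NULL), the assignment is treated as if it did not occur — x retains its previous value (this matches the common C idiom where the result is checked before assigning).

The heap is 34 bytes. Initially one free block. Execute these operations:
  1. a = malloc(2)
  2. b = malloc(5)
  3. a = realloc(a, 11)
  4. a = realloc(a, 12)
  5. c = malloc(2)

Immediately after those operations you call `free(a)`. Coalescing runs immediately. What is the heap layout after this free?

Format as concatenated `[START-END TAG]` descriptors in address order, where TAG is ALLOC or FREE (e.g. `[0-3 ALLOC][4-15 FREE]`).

Op 1: a = malloc(2) -> a = 0; heap: [0-1 ALLOC][2-33 FREE]
Op 2: b = malloc(5) -> b = 2; heap: [0-1 ALLOC][2-6 ALLOC][7-33 FREE]
Op 3: a = realloc(a, 11) -> a = 7; heap: [0-1 FREE][2-6 ALLOC][7-17 ALLOC][18-33 FREE]
Op 4: a = realloc(a, 12) -> a = 7; heap: [0-1 FREE][2-6 ALLOC][7-18 ALLOC][19-33 FREE]
Op 5: c = malloc(2) -> c = 0; heap: [0-1 ALLOC][2-6 ALLOC][7-18 ALLOC][19-33 FREE]
free(a): a = 7 -> block [7-18 ALLOC]; mark free, coalesce with adjacent free neighbors -> [0-1 ALLOC][2-6 ALLOC][7-33 FREE]

Answer: [0-1 ALLOC][2-6 ALLOC][7-33 FREE]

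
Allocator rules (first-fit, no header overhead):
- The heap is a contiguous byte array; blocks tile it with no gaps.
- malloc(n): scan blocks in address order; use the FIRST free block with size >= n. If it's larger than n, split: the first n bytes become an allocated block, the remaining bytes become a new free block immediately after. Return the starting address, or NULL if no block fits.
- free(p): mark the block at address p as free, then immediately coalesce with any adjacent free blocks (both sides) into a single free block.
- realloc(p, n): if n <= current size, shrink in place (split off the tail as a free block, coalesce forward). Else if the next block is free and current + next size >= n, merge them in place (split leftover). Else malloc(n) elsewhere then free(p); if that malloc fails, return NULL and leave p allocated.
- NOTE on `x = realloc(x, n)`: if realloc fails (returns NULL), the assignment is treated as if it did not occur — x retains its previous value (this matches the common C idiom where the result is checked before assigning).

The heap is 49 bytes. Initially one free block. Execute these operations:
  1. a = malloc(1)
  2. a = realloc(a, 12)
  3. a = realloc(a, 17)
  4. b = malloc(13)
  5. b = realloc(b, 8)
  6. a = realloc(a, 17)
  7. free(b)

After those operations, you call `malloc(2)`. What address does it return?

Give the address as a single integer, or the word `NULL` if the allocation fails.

Op 1: a = malloc(1) -> a = 0; heap: [0-0 ALLOC][1-48 FREE]
Op 2: a = realloc(a, 12) -> a = 0; heap: [0-11 ALLOC][12-48 FREE]
Op 3: a = realloc(a, 17) -> a = 0; heap: [0-16 ALLOC][17-48 FREE]
Op 4: b = malloc(13) -> b = 17; heap: [0-16 ALLOC][17-29 ALLOC][30-48 FREE]
Op 5: b = realloc(b, 8) -> b = 17; heap: [0-16 ALLOC][17-24 ALLOC][25-48 FREE]
Op 6: a = realloc(a, 17) -> a = 0; heap: [0-16 ALLOC][17-24 ALLOC][25-48 FREE]
Op 7: free(b) -> (freed b); heap: [0-16 ALLOC][17-48 FREE]
malloc(2): first-fit scan over [0-16 ALLOC][17-48 FREE] -> 17

Answer: 17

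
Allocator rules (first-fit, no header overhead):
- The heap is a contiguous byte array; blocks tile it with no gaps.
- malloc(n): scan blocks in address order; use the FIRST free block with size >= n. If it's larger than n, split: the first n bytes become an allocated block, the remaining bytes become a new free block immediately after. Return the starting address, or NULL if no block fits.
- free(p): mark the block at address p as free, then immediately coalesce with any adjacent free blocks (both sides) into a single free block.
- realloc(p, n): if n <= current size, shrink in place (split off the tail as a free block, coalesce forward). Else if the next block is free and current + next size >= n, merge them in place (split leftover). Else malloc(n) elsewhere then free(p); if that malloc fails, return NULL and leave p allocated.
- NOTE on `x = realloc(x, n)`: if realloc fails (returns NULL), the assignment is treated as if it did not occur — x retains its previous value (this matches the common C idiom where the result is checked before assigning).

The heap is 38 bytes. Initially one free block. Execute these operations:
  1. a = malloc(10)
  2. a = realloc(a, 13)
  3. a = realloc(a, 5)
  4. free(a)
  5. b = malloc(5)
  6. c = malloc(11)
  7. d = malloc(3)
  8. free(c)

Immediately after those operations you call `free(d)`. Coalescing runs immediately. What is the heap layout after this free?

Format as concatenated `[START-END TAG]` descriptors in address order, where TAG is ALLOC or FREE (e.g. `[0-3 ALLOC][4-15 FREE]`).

Op 1: a = malloc(10) -> a = 0; heap: [0-9 ALLOC][10-37 FREE]
Op 2: a = realloc(a, 13) -> a = 0; heap: [0-12 ALLOC][13-37 FREE]
Op 3: a = realloc(a, 5) -> a = 0; heap: [0-4 ALLOC][5-37 FREE]
Op 4: free(a) -> (freed a); heap: [0-37 FREE]
Op 5: b = malloc(5) -> b = 0; heap: [0-4 ALLOC][5-37 FREE]
Op 6: c = malloc(11) -> c = 5; heap: [0-4 ALLOC][5-15 ALLOC][16-37 FREE]
Op 7: d = malloc(3) -> d = 16; heap: [0-4 ALLOC][5-15 ALLOC][16-18 ALLOC][19-37 FREE]
Op 8: free(c) -> (freed c); heap: [0-4 ALLOC][5-15 FREE][16-18 ALLOC][19-37 FREE]
free(d): d = 16 -> block [16-18 ALLOC]; mark free, coalesce with adjacent free neighbors -> [0-4 ALLOC][5-37 FREE]

Answer: [0-4 ALLOC][5-37 FREE]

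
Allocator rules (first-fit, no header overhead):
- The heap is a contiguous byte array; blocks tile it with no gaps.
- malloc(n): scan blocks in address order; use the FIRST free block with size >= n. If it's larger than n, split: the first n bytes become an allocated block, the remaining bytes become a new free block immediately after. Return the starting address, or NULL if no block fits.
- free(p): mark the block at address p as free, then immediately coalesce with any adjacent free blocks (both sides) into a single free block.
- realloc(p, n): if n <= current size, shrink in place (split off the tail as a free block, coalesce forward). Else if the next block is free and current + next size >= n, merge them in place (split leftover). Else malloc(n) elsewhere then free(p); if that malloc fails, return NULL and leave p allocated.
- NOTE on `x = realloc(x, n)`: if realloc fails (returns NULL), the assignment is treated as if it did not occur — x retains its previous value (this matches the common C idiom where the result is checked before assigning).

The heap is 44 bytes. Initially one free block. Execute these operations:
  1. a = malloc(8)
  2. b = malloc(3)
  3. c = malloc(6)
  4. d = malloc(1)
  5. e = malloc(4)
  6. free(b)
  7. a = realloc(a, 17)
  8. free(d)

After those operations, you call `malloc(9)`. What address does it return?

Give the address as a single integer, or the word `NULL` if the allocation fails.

Answer: 0

Derivation:
Op 1: a = malloc(8) -> a = 0; heap: [0-7 ALLOC][8-43 FREE]
Op 2: b = malloc(3) -> b = 8; heap: [0-7 ALLOC][8-10 ALLOC][11-43 FREE]
Op 3: c = malloc(6) -> c = 11; heap: [0-7 ALLOC][8-10 ALLOC][11-16 ALLOC][17-43 FREE]
Op 4: d = malloc(1) -> d = 17; heap: [0-7 ALLOC][8-10 ALLOC][11-16 ALLOC][17-17 ALLOC][18-43 FREE]
Op 5: e = malloc(4) -> e = 18; heap: [0-7 ALLOC][8-10 ALLOC][11-16 ALLOC][17-17 ALLOC][18-21 ALLOC][22-43 FREE]
Op 6: free(b) -> (freed b); heap: [0-7 ALLOC][8-10 FREE][11-16 ALLOC][17-17 ALLOC][18-21 ALLOC][22-43 FREE]
Op 7: a = realloc(a, 17) -> a = 22; heap: [0-10 FREE][11-16 ALLOC][17-17 ALLOC][18-21 ALLOC][22-38 ALLOC][39-43 FREE]
Op 8: free(d) -> (freed d); heap: [0-10 FREE][11-16 ALLOC][17-17 FREE][18-21 ALLOC][22-38 ALLOC][39-43 FREE]
malloc(9): first-fit scan over [0-10 FREE][11-16 ALLOC][17-17 FREE][18-21 ALLOC][22-38 ALLOC][39-43 FREE] -> 0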